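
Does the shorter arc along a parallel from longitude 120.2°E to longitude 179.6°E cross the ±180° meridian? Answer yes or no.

Signed shortest Δλ = ((179.6 − 120.2 + 180) mod 360) − 180 = 59.4°.
Going east by 59.4° from +120.2° reaches +179.6° without touching 180°.

No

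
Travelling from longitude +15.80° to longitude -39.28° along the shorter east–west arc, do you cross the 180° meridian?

Signed shortest Δλ = ((-39.28 − 15.80 + 180) mod 360) − 180 = -55.08°.
Going west by 55.08° from +15.80° reaches -39.28° without touching 180°.

No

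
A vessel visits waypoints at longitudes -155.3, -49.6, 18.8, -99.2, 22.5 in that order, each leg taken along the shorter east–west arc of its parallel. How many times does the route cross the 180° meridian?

Leg 1: -155.3° → -49.6°, shortest Δλ = 105.7° (east) — does not cross 180°.
Leg 2: -49.6° → +18.8°, shortest Δλ = 68.4° (east) — does not cross 180°.
Leg 3: +18.8° → -99.2°, shortest Δλ = -118.0° (west) — does not cross 180°.
Leg 4: -99.2° → +22.5°, shortest Δλ = 121.7° (east) — does not cross 180°.
Total crossings: 0.

0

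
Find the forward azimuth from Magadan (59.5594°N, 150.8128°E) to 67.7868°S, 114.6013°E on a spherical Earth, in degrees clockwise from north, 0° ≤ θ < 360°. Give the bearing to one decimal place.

197.0°

Δλ = 114.6013 − 150.8128 = -36.2115°.
θ = atan2( sin Δλ · cos φ₂ , cos φ₁ · sin φ₂ − sin φ₁ · cos φ₂ · cos Δλ )
  = atan2(-0.22334, -0.73203) = -163.033° → normalised to [0°, 360°): 196.967°.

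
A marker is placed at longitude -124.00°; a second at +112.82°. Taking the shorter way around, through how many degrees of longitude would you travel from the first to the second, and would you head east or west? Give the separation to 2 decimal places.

123.18° west

Raw difference: 112.82 − -124.00 = 236.82°.
Normalise into (−180°, 180°]: 236.82° − 360° = -123.18°.
Negative ⇒ the second point lies to the west; separation 123.18°.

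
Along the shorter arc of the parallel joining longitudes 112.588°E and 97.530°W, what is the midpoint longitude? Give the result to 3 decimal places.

172.471°W

Signed shortest Δλ from +112.588° to -97.530° is +149.882°.
Midpoint longitude = +112.588° + (+149.882°)/2 = +112.588° + 74.941° = +187.529°.
Normalise into (−180°, 180°]: -172.471°.
(The naïve average (+112.588 + -97.530)/2 = 7.529° is on the wrong side of the globe.)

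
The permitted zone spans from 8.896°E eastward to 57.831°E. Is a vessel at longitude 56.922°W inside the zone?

Band width going east from +8.896° to +57.831°: ((57.831 − 8.896) mod 360) = 48.935°.
Offset of -56.922° east of the west edge: ((-56.922 − 8.896) mod 360) = 294.182°.
294.182° > 48.935° ⇒ outside.

No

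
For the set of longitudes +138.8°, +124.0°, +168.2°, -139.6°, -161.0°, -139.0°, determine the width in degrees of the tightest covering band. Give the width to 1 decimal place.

Sort the longitudes: -161.0°, -139.6°, -139.0°, +124.0°, +138.8°, +168.2°.
Eastward gaps between consecutive values (wrapping around): 21.4°, 0.6°, 263.0°, 14.8°, 29.4°, 30.8°.
Largest gap = 263.0° ⇒ minimal covering band is its complement: 360° − 263.0° = 97.0°.
Band runs from +124.0° eastward to -139.0°, crossing the antimeridian.

97.0°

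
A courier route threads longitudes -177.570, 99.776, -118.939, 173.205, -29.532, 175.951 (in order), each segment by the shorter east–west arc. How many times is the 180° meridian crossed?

5

Leg 1: -177.570° → +99.776°, shortest Δλ = -82.654° (west) — crosses 180°.
Leg 2: +99.776° → -118.939°, shortest Δλ = 141.285° (east) — crosses 180°.
Leg 3: -118.939° → +173.205°, shortest Δλ = -67.856° (west) — crosses 180°.
Leg 4: +173.205° → -29.532°, shortest Δλ = 157.263° (east) — crosses 180°.
Leg 5: -29.532° → +175.951°, shortest Δλ = -154.517° (west) — crosses 180°.
Total crossings: 5.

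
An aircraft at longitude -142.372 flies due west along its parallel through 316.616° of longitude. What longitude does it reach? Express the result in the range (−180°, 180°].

-98.988°

Start at -142.372°; shift −316.616° → -458.988°.
-458.988° lies outside (−180°, 180°]; add 360° → -98.988°.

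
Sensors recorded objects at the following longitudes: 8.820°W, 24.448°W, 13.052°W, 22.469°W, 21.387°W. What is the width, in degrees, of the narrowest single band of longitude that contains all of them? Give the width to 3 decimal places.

15.628°

Sort the longitudes: -24.448°, -22.469°, -21.387°, -13.052°, -8.820°.
Eastward gaps between consecutive values (wrapping around): 1.979°, 1.082°, 8.335°, 4.232°, 344.372°.
Largest gap = 344.372° ⇒ minimal covering band is its complement: 360° − 344.372° = 15.628°.
Band runs from -24.448° eastward to -8.820°.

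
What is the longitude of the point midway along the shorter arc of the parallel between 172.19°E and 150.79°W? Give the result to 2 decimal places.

Signed shortest Δλ from +172.19° to -150.79° is +37.02°.
Midpoint longitude = +172.19° + (+37.02°)/2 = +172.19° + 18.51° = +190.70°.
Normalise into (−180°, 180°]: -169.30°.
(The naïve average (+172.19 + -150.79)/2 = 10.7° is on the wrong side of the globe.)

169.30°W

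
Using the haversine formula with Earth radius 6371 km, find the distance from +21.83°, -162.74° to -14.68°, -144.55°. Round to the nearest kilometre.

Δλ = -144.55 − -162.74 = 18.19°.
Δφ = -14.68 − 21.83 = -36.51°.
a = sin²(Δφ/2) + cos φ₁ · cos φ₂ · sin²(Δλ/2) = 0.120561.
c = 2·atan2(√a, √(1−a)) = 0.70921 rad → d = 6371·c ≈ 4518.37 km.

4518 km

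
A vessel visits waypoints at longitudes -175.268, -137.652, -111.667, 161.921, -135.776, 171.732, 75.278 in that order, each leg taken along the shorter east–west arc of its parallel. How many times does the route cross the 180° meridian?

3

Leg 1: -175.268° → -137.652°, shortest Δλ = 37.616° (east) — does not cross 180°.
Leg 2: -137.652° → -111.667°, shortest Δλ = 25.985° (east) — does not cross 180°.
Leg 3: -111.667° → +161.921°, shortest Δλ = -86.412° (west) — crosses 180°.
Leg 4: +161.921° → -135.776°, shortest Δλ = 62.303° (east) — crosses 180°.
Leg 5: -135.776° → +171.732°, shortest Δλ = -52.492° (west) — crosses 180°.
Leg 6: +171.732° → +75.278°, shortest Δλ = -96.454° (west) — does not cross 180°.
Total crossings: 3.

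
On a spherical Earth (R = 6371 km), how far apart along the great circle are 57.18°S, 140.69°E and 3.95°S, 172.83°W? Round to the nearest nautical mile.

Δλ = -172.83 − 140.69 = -313.52°; wrapped into (−180°, 180°]: 46.48°.
Δφ = -3.95 − -57.18 = 53.23°.
a = sin²(Δφ/2) + cos φ₁ · cos φ₂ · sin²(Δλ/2) = 0.284885.
c = 2·atan2(√a, √(1−a)) = 1.12605 rad → d = 6371·c ≈ 7174.06 km ≈ 3873.68 nmi.

3874 nmi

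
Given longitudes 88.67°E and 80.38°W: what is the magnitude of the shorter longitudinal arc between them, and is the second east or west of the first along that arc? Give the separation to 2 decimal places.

Raw difference: -80.38 − 88.67 = -169.05°.
Normalise into (−180°, 180°]: -169.05° stays -169.05°.
Negative ⇒ the second point lies to the west; separation 169.05°.

169.05° west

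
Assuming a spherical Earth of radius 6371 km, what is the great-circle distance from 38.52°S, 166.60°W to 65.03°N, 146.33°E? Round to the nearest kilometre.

Δλ = 146.33 − -166.60 = 312.93°; wrapped into (−180°, 180°]: -47.07°.
Δφ = 65.03 − -38.52 = 103.55°.
a = sin²(Δφ/2) + cos φ₁ · cos φ₂ · sin²(Δλ/2) = 0.669810.
c = 2·atan2(√a, √(1−a)) = 1.91731 rad → d = 6371·c ≈ 12215.17 km.

12215 km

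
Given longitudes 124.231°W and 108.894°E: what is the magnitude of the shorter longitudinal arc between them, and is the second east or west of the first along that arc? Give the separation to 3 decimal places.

Raw difference: 108.894 − -124.231 = 233.125°.
Normalise into (−180°, 180°]: 233.125° − 360° = -126.875°.
Negative ⇒ the second point lies to the west; separation 126.875°.

126.875° west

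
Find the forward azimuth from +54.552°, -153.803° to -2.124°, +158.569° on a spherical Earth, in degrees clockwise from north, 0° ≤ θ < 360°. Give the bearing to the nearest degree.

Δλ = 158.569 − -153.803 = 312.372°; wrapped into (−180°, 180°]: -47.628°.
θ = atan2( sin Δλ · cos φ₂ , cos φ₁ · sin φ₂ − sin φ₁ · cos φ₂ · cos Δλ )
  = atan2(-0.73828, -0.57014) = -127.677° → normalised to [0°, 360°): 232.323°.

232°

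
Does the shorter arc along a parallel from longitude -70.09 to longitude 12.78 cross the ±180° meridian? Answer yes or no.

No

Signed shortest Δλ = ((12.78 − -70.09 + 180) mod 360) − 180 = 82.87°.
Going east by 82.87° from -70.09° reaches +12.78° without touching 180°.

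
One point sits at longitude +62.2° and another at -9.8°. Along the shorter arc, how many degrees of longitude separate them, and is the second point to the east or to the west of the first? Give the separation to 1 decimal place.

Raw difference: -9.8 − 62.2 = -72.0°.
Normalise into (−180°, 180°]: -72.0° stays -72.0°.
Negative ⇒ the second point lies to the west; separation 72.0°.

72.0° west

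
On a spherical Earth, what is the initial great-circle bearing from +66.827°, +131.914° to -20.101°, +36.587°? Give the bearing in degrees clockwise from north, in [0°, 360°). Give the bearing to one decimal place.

266.6°

Δλ = 36.587 − 131.914 = -95.327°.
θ = atan2( sin Δλ · cos φ₂ , cos φ₁ · sin φ₂ − sin φ₁ · cos φ₂ · cos Δλ )
  = atan2(-0.93503, -0.05509) = -93.372° → normalised to [0°, 360°): 266.628°.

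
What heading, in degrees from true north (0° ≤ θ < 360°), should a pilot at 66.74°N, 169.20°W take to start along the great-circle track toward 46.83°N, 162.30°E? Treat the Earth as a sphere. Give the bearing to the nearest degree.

231°

Δλ = 162.30 − -169.20 = 331.50°; wrapped into (−180°, 180°]: -28.50°.
θ = atan2( sin Δλ · cos φ₂ , cos φ₁ · sin φ₂ − sin φ₁ · cos φ₂ · cos Δλ )
  = atan2(-0.32646, -0.26437) = -129.002° → normalised to [0°, 360°): 230.998°.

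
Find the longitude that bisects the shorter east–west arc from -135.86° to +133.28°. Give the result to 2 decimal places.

Signed shortest Δλ from -135.86° to +133.28° is -90.86°.
Midpoint longitude = -135.86° + (-90.86°)/2 = -135.86° − 45.43° = -181.29°.
Normalise into (−180°, 180°]: +178.71°.
(The naïve average (-135.86 + +133.28)/2 = -1.29° is on the wrong side of the globe.)

+178.71°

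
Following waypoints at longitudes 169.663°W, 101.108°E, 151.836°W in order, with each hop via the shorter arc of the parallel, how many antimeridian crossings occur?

Leg 1: -169.663° → +101.108°, shortest Δλ = -89.229° (west) — crosses 180°.
Leg 2: +101.108° → -151.836°, shortest Δλ = 107.056° (east) — crosses 180°.
Total crossings: 2.

2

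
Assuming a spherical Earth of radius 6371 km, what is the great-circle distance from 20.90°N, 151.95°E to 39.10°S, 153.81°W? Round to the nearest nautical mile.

4716 nmi

Δλ = -153.81 − 151.95 = -305.76°; wrapped into (−180°, 180°]: 54.24°.
Δφ = -39.10 − 20.90 = -60.00°.
a = sin²(Δφ/2) + cos φ₁ · cos φ₂ · sin²(Δλ/2) = 0.400655.
c = 2·atan2(√a, √(1−a)) = 1.37078 rad → d = 6371·c ≈ 8733.21 km ≈ 4715.56 nmi.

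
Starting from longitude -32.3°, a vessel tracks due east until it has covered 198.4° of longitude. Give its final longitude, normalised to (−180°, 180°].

+166.1°

Start at -32.3°; shift +198.4° → +166.1°.
+166.1° already lies in (−180°, 180°].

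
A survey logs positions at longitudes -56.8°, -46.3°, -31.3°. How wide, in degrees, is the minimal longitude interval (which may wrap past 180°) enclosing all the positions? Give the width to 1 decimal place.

Sort the longitudes: -56.8°, -46.3°, -31.3°.
Eastward gaps between consecutive values (wrapping around): 10.5°, 15.0°, 334.5°.
Largest gap = 334.5° ⇒ minimal covering band is its complement: 360° − 334.5° = 25.5°.
Band runs from -56.8° eastward to -31.3°.

25.5°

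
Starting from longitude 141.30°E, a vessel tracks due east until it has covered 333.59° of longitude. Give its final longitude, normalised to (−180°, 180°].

Start at +141.30°; shift +333.59° → +474.89°.
+474.89° lies outside (−180°, 180°]; subtract 360° → +114.89°.

114.89°E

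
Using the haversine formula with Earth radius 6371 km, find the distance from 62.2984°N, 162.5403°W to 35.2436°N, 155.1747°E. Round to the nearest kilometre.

Δλ = 155.1747 − -162.5403 = 317.7150°; wrapped into (−180°, 180°]: -42.2850°.
Δφ = 35.2436 − 62.2984 = -27.0548°.
a = sin²(Δφ/2) + cos φ₁ · cos φ₂ · sin²(Δλ/2) = 0.104106.
c = 2·atan2(√a, √(1−a)) = 0.65707 rad → d = 6371·c ≈ 4186.17 km.

4186 km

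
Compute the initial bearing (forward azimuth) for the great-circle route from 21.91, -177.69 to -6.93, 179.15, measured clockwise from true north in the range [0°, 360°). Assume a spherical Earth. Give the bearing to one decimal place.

186.5°

Δλ = 179.15 − -177.69 = 356.84°; wrapped into (−180°, 180°]: -3.16°.
θ = atan2( sin Δλ · cos φ₂ , cos φ₁ · sin φ₂ − sin φ₁ · cos φ₂ · cos Δλ )
  = atan2(-0.05472, -0.48180) = -173.520° → normalised to [0°, 360°): 186.480°.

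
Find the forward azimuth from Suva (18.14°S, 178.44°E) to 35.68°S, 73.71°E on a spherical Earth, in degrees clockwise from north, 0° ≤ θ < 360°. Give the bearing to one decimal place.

231.8°

Δλ = 73.71 − 178.44 = -104.73°.
θ = atan2( sin Δλ · cos φ₂ , cos φ₁ · sin φ₂ − sin φ₁ · cos φ₂ · cos Δλ )
  = atan2(-0.78559, -0.61857) = -128.217° → normalised to [0°, 360°): 231.783°.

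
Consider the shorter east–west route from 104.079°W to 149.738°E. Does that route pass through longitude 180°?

Naïve |149.738 − -104.079| = 253.817° > 180°, so the shorter arc goes the other way round — across 180°.
Signed shortest Δλ = ((149.738 − -104.079 + 180) mod 360) − 180 = -106.183°.
Going west by 106.183° from -104.079° passes through 180° before reaching +149.738°.

Yes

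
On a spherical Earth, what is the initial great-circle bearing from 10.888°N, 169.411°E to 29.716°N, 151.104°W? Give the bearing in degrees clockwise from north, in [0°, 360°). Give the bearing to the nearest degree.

Δλ = -151.104 − 169.411 = -320.515°; wrapped into (−180°, 180°]: 39.485°.
θ = atan2( sin Δλ · cos φ₂ , cos φ₁ · sin φ₂ − sin φ₁ · cos φ₂ · cos Δλ )
  = atan2(0.55225, 0.36017) = 56.889° → normalised to [0°, 360°): 56.889°.

57°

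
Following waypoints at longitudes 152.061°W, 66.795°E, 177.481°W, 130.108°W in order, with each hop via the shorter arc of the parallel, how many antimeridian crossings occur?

Leg 1: -152.061° → +66.795°, shortest Δλ = -141.144° (west) — crosses 180°.
Leg 2: +66.795° → -177.481°, shortest Δλ = 115.724° (east) — crosses 180°.
Leg 3: -177.481° → -130.108°, shortest Δλ = 47.373° (east) — does not cross 180°.
Total crossings: 2.

2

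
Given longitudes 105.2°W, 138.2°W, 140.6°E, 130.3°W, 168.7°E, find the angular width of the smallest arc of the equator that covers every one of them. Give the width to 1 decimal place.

114.2°

Sort the longitudes: -138.2°, -130.3°, -105.2°, +140.6°, +168.7°.
Eastward gaps between consecutive values (wrapping around): 7.9°, 25.1°, 245.8°, 28.1°, 53.1°.
Largest gap = 245.8° ⇒ minimal covering band is its complement: 360° − 245.8° = 114.2°.
Band runs from +140.6° eastward to -105.2°, crossing the antimeridian.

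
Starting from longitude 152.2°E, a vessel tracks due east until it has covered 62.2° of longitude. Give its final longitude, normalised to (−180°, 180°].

145.6°W

Start at +152.2°; shift +62.2° → +214.4°.
+214.4° lies outside (−180°, 180°]; subtract 360° → -145.6°.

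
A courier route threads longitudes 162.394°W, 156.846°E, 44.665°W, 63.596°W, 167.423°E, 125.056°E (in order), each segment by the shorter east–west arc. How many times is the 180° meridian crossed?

3

Leg 1: -162.394° → +156.846°, shortest Δλ = -40.76° (west) — crosses 180°.
Leg 2: +156.846° → -44.665°, shortest Δλ = 158.489° (east) — crosses 180°.
Leg 3: -44.665° → -63.596°, shortest Δλ = -18.931° (west) — does not cross 180°.
Leg 4: -63.596° → +167.423°, shortest Δλ = -128.981° (west) — crosses 180°.
Leg 5: +167.423° → +125.056°, shortest Δλ = -42.367° (west) — does not cross 180°.
Total crossings: 3.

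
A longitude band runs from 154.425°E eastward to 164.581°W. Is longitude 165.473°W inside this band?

Band width going east from +154.425° to -164.581°: ((-164.581 − 154.425) mod 360) = 40.994°.
Offset of -165.473° east of the west edge: ((-165.473 − 154.425) mod 360) = 40.102°.
40.102° ≤ 40.994° ⇒ inside.

Yes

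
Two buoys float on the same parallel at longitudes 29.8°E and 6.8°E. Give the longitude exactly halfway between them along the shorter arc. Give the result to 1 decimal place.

Signed shortest Δλ from +29.8° to +6.8° is -23.0°.
Midpoint longitude = +29.8° + (-23.0°)/2 = +29.8° − 11.5° = +18.3°.

18.3°E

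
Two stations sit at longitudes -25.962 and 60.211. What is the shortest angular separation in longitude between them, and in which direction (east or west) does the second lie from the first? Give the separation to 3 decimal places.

86.173° east

Raw difference: 60.211 − -25.962 = 86.173°.
Normalise into (−180°, 180°]: 86.173° stays 86.173°.
Positive ⇒ the second point lies to the east; separation 86.173°.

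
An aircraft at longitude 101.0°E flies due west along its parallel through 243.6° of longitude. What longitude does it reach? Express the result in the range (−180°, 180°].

Start at +101.0°; shift −243.6° → -142.6°.
-142.6° already lies in (−180°, 180°].

142.6°W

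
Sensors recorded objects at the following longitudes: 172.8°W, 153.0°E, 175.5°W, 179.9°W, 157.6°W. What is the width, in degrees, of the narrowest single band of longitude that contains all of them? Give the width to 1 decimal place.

Sort the longitudes: -179.9°, -175.5°, -172.8°, -157.6°, +153.0°.
Eastward gaps between consecutive values (wrapping around): 4.4°, 2.7°, 15.2°, 310.6°, 27.1°.
Largest gap = 310.6° ⇒ minimal covering band is its complement: 360° − 310.6° = 49.4°.
Band runs from +153.0° eastward to -157.6°, crossing the antimeridian.

49.4°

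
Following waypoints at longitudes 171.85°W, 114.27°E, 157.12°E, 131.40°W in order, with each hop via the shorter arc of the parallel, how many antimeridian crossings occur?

Leg 1: -171.85° → +114.27°, shortest Δλ = -73.88° (west) — crosses 180°.
Leg 2: +114.27° → +157.12°, shortest Δλ = 42.85° (east) — does not cross 180°.
Leg 3: +157.12° → -131.40°, shortest Δλ = 71.48° (east) — crosses 180°.
Total crossings: 2.

2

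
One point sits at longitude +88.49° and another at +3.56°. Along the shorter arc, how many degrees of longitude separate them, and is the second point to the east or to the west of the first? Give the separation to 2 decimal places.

84.93° west

Raw difference: 3.56 − 88.49 = -84.93°.
Normalise into (−180°, 180°]: -84.93° stays -84.93°.
Negative ⇒ the second point lies to the west; separation 84.93°.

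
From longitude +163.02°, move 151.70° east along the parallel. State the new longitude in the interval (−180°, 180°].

Start at +163.02°; shift +151.70° → +314.72°.
+314.72° lies outside (−180°, 180°]; subtract 360° → -45.28°.

-45.28°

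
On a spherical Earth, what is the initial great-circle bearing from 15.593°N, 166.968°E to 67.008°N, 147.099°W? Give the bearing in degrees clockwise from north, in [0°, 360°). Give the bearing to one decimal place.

19.0°

Δλ = -147.099 − 166.968 = -314.067°; wrapped into (−180°, 180°]: 45.933°.
θ = atan2( sin Δλ · cos φ₂ , cos φ₁ · sin φ₂ − sin φ₁ · cos φ₂ · cos Δλ )
  = atan2(0.28066, 0.81365) = 19.031° → normalised to [0°, 360°): 19.031°.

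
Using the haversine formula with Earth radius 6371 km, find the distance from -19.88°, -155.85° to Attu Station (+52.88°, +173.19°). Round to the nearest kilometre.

Δλ = 173.19 − -155.85 = 329.04°; wrapped into (−180°, 180°]: -30.96°.
Δφ = 52.88 − -19.88 = 72.76°.
a = sin²(Δφ/2) + cos φ₁ · cos φ₂ · sin²(Δλ/2) = 0.392241.
c = 2·atan2(√a, √(1−a)) = 1.35357 rad → d = 6371·c ≈ 8623.62 km.

8624 km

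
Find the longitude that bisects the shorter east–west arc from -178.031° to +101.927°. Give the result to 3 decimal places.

+141.948°

Signed shortest Δλ from -178.031° to +101.927° is -80.042°.
Midpoint longitude = -178.031° + (-80.042°)/2 = -178.031° − 40.021° = -218.052°.
Normalise into (−180°, 180°]: +141.948°.
(The naïve average (-178.031 + +101.927)/2 = -38.052° is on the wrong side of the globe.)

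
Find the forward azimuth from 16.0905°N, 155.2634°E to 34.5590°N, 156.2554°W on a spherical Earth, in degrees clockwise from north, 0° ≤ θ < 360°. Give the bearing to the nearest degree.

57°

Δλ = -156.2554 − 155.2634 = -311.5188°; wrapped into (−180°, 180°]: 48.4812°.
θ = atan2( sin Δλ · cos φ₂ , cos φ₁ · sin φ₂ − sin φ₁ · cos φ₂ · cos Δλ )
  = atan2(0.61662, 0.39373) = 57.440° → normalised to [0°, 360°): 57.440°.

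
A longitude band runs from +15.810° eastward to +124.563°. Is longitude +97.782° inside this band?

Band width going east from +15.810° to +124.563°: ((124.563 − 15.810) mod 360) = 108.753°.
Offset of +97.782° east of the west edge: ((97.782 − 15.810) mod 360) = 81.972°.
81.972° ≤ 108.753° ⇒ inside.

Yes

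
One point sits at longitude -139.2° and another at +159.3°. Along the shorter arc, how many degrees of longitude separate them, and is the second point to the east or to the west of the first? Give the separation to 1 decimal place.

Raw difference: 159.3 − -139.2 = 298.5°.
Normalise into (−180°, 180°]: 298.5° − 360° = -61.5°.
Negative ⇒ the second point lies to the west; separation 61.5°.

61.5° west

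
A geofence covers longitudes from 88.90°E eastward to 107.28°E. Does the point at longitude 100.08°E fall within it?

Band width going east from +88.90° to +107.28°: ((107.28 − 88.90) mod 360) = 18.38°.
Offset of +100.08° east of the west edge: ((100.08 − 88.90) mod 360) = 11.18°.
11.18° ≤ 18.38° ⇒ inside.

Yes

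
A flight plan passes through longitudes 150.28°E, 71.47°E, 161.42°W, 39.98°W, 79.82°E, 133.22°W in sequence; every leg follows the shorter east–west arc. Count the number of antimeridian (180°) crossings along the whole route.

2

Leg 1: +150.28° → +71.47°, shortest Δλ = -78.81° (west) — does not cross 180°.
Leg 2: +71.47° → -161.42°, shortest Δλ = 127.11° (east) — crosses 180°.
Leg 3: -161.42° → -39.98°, shortest Δλ = 121.44° (east) — does not cross 180°.
Leg 4: -39.98° → +79.82°, shortest Δλ = 119.8° (east) — does not cross 180°.
Leg 5: +79.82° → -133.22°, shortest Δλ = 146.96° (east) — crosses 180°.
Total crossings: 2.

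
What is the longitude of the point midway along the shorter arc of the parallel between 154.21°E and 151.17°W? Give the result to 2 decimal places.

Signed shortest Δλ from +154.21° to -151.17° is +54.62°.
Midpoint longitude = +154.21° + (+54.62°)/2 = +154.21° + 27.31° = +181.52°.
Normalise into (−180°, 180°]: -178.48°.
(The naïve average (+154.21 + -151.17)/2 = 1.52° is on the wrong side of the globe.)

178.48°W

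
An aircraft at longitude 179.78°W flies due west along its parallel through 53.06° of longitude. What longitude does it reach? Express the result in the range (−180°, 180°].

Start at -179.78°; shift −53.06° → -232.84°.
-232.84° lies outside (−180°, 180°]; add 360° → +127.16°.

127.16°E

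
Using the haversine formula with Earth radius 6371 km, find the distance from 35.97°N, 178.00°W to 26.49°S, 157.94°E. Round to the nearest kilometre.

7390 km

Δλ = 157.94 − -178.00 = 335.94°; wrapped into (−180°, 180°]: -24.06°.
Δφ = -26.49 − 35.97 = -62.46°.
a = sin²(Δφ/2) + cos φ₁ · cos φ₂ · sin²(Δλ/2) = 0.300282.
c = 2·atan2(√a, √(1−a)) = 1.15990 rad → d = 6371·c ≈ 7389.70 km.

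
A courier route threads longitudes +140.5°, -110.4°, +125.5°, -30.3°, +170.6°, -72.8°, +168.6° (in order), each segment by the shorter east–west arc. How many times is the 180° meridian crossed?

Leg 1: +140.5° → -110.4°, shortest Δλ = 109.1° (east) — crosses 180°.
Leg 2: -110.4° → +125.5°, shortest Δλ = -124.1° (west) — crosses 180°.
Leg 3: +125.5° → -30.3°, shortest Δλ = -155.8° (west) — does not cross 180°.
Leg 4: -30.3° → +170.6°, shortest Δλ = -159.1° (west) — crosses 180°.
Leg 5: +170.6° → -72.8°, shortest Δλ = 116.6° (east) — crosses 180°.
Leg 6: -72.8° → +168.6°, shortest Δλ = -118.6° (west) — crosses 180°.
Total crossings: 5.

5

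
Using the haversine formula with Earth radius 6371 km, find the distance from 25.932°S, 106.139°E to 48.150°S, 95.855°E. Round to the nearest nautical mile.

Δλ = 95.855 − 106.139 = -10.284°.
Δφ = -48.150 − -25.932 = -22.218°.
a = sin²(Δφ/2) + cos φ₁ · cos φ₂ · sin²(Δλ/2) = 0.041944.
c = 2·atan2(√a, √(1−a)) = 0.41252 rad → d = 6371·c ≈ 2628.18 km ≈ 1419.10 nmi.

1419 nmi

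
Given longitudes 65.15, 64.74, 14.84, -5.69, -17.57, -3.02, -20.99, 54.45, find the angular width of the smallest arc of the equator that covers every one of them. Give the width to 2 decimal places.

86.14°

Sort the longitudes: -20.99°, -17.57°, -5.69°, -3.02°, +14.84°, +54.45°, +64.74°, +65.15°.
Eastward gaps between consecutive values (wrapping around): 3.42°, 11.88°, 2.67°, 17.86°, 39.61°, 10.29°, 0.41°, 273.86°.
Largest gap = 273.86° ⇒ minimal covering band is its complement: 360° − 273.86° = 86.14°.
Band runs from -20.99° eastward to +65.15°.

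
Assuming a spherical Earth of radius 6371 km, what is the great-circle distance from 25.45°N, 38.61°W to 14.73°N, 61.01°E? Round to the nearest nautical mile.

Δλ = 61.01 − -38.61 = 99.62°.
Δφ = 14.73 − 25.45 = -10.72°.
a = sin²(Δφ/2) + cos φ₁ · cos φ₂ · sin²(Δλ/2) = 0.518337.
c = 2·atan2(√a, √(1−a)) = 1.60748 rad → d = 6371·c ≈ 10241.24 km ≈ 5529.83 nmi.

5530 nmi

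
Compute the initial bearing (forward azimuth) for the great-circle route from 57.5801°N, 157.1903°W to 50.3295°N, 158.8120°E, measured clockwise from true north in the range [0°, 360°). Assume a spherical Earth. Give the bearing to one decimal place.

273.2°

Δλ = 158.8120 − -157.1903 = 316.0023°; wrapped into (−180°, 180°]: -43.9977°.
θ = atan2( sin Δλ · cos φ₂ , cos φ₁ · sin φ₂ − sin φ₁ · cos φ₂ · cos Δλ )
  = atan2(-0.44343, 0.02502) = -86.771° → normalised to [0°, 360°): 273.229°.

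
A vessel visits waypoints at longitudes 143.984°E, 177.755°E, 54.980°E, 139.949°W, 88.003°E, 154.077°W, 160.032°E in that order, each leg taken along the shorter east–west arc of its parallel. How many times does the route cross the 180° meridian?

4

Leg 1: +143.984° → +177.755°, shortest Δλ = 33.771° (east) — does not cross 180°.
Leg 2: +177.755° → +54.980°, shortest Δλ = -122.775° (west) — does not cross 180°.
Leg 3: +54.980° → -139.949°, shortest Δλ = 165.071° (east) — crosses 180°.
Leg 4: -139.949° → +88.003°, shortest Δλ = -132.048° (west) — crosses 180°.
Leg 5: +88.003° → -154.077°, shortest Δλ = 117.92° (east) — crosses 180°.
Leg 6: -154.077° → +160.032°, shortest Δλ = -45.891° (west) — crosses 180°.
Total crossings: 4.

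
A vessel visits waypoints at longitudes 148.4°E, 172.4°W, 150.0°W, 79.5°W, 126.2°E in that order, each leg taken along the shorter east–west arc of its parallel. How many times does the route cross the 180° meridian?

2

Leg 1: +148.4° → -172.4°, shortest Δλ = 39.2° (east) — crosses 180°.
Leg 2: -172.4° → -150.0°, shortest Δλ = 22.4° (east) — does not cross 180°.
Leg 3: -150.0° → -79.5°, shortest Δλ = 70.5° (east) — does not cross 180°.
Leg 4: -79.5° → +126.2°, shortest Δλ = -154.3° (west) — crosses 180°.
Total crossings: 2.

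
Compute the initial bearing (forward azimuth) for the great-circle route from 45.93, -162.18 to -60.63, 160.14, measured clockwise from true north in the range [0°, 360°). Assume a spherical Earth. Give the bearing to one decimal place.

198.7°

Δλ = 160.14 − -162.18 = 322.32°; wrapped into (−180°, 180°]: -37.68°.
θ = atan2( sin Δλ · cos φ₂ , cos φ₁ · sin φ₂ − sin φ₁ · cos φ₂ · cos Δλ )
  = atan2(-0.29979, -0.88503) = -161.287° → normalised to [0°, 360°): 198.713°.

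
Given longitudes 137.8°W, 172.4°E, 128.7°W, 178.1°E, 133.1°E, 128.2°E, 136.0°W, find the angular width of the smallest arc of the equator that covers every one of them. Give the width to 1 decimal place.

Sort the longitudes: -137.8°, -136.0°, -128.7°, +128.2°, +133.1°, +172.4°, +178.1°.
Eastward gaps between consecutive values (wrapping around): 1.8°, 7.3°, 256.9°, 4.9°, 39.3°, 5.7°, 44.1°.
Largest gap = 256.9° ⇒ minimal covering band is its complement: 360° − 256.9° = 103.1°.
Band runs from +128.2° eastward to -128.7°, crossing the antimeridian.

103.1°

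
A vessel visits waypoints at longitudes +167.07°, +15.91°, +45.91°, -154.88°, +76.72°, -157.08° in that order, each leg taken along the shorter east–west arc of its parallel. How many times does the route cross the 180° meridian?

Leg 1: +167.07° → +15.91°, shortest Δλ = -151.16° (west) — does not cross 180°.
Leg 2: +15.91° → +45.91°, shortest Δλ = 30.0° (east) — does not cross 180°.
Leg 3: +45.91° → -154.88°, shortest Δλ = 159.21° (east) — crosses 180°.
Leg 4: -154.88° → +76.72°, shortest Δλ = -128.4° (west) — crosses 180°.
Leg 5: +76.72° → -157.08°, shortest Δλ = 126.2° (east) — crosses 180°.
Total crossings: 3.

3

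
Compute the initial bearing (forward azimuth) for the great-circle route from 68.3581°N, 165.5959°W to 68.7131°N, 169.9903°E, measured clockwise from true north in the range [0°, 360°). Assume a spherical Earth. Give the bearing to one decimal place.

Δλ = 169.9903 − -165.5959 = 335.5862°; wrapped into (−180°, 180°]: -24.4138°.
θ = atan2( sin Δλ · cos φ₂ , cos φ₁ · sin φ₂ − sin φ₁ · cos φ₂ · cos Δλ )
  = atan2(-0.15005, 0.03637) = -76.376° → normalised to [0°, 360°): 283.624°.

283.6°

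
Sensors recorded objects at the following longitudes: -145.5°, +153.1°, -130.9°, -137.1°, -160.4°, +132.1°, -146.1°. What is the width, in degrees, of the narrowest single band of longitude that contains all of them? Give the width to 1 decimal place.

97.0°

Sort the longitudes: -160.4°, -146.1°, -145.5°, -137.1°, -130.9°, +132.1°, +153.1°.
Eastward gaps between consecutive values (wrapping around): 14.3°, 0.6°, 8.4°, 6.2°, 263.0°, 21.0°, 46.5°.
Largest gap = 263.0° ⇒ minimal covering band is its complement: 360° − 263.0° = 97.0°.
Band runs from +132.1° eastward to -130.9°, crossing the antimeridian.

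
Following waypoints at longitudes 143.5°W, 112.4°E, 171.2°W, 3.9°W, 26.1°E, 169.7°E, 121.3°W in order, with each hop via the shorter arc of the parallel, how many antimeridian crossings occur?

3

Leg 1: -143.5° → +112.4°, shortest Δλ = -104.1° (west) — crosses 180°.
Leg 2: +112.4° → -171.2°, shortest Δλ = 76.4° (east) — crosses 180°.
Leg 3: -171.2° → -3.9°, shortest Δλ = 167.3° (east) — does not cross 180°.
Leg 4: -3.9° → +26.1°, shortest Δλ = 30.0° (east) — does not cross 180°.
Leg 5: +26.1° → +169.7°, shortest Δλ = 143.6° (east) — does not cross 180°.
Leg 6: +169.7° → -121.3°, shortest Δλ = 69.0° (east) — crosses 180°.
Total crossings: 3.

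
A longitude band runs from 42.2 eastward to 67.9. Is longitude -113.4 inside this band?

Band width going east from +42.2° to +67.9°: ((67.9 − 42.2) mod 360) = 25.7°.
Offset of -113.4° east of the west edge: ((-113.4 − 42.2) mod 360) = 204.4°.
204.4° > 25.7° ⇒ outside.

No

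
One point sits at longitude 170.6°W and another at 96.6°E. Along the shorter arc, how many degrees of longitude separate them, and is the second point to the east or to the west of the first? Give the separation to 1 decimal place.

Raw difference: 96.6 − -170.6 = 267.2°.
Normalise into (−180°, 180°]: 267.2° − 360° = -92.8°.
Negative ⇒ the second point lies to the west; separation 92.8°.

92.8° west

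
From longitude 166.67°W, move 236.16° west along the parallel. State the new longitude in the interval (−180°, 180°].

42.83°W

Start at -166.67°; shift −236.16° → -402.83°.
-402.83° lies outside (−180°, 180°]; add 360° → -42.83°.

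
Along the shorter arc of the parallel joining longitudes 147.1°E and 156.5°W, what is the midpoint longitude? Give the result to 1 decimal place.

Signed shortest Δλ from +147.1° to -156.5° is +56.4°.
Midpoint longitude = +147.1° + (+56.4°)/2 = +147.1° + 28.2° = +175.3°.
(The naïve average (+147.1 + -156.5)/2 = -4.7° is on the wrong side of the globe.)

175.3°E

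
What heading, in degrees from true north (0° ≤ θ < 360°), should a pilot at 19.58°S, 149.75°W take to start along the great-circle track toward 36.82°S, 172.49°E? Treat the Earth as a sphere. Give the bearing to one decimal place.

Δλ = 172.49 − -149.75 = 322.24°; wrapped into (−180°, 180°]: -37.76°.
θ = atan2( sin Δλ · cos φ₂ , cos φ₁ · sin φ₂ − sin φ₁ · cos φ₂ · cos Δλ )
  = atan2(-0.49020, -0.35256) = -125.724° → normalised to [0°, 360°): 234.276°.

234.3°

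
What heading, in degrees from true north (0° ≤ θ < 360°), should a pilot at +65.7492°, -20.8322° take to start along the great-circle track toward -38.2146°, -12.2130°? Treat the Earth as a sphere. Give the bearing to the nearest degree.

173°

Δλ = -12.2130 − -20.8322 = 8.6192°.
θ = atan2( sin Δλ · cos φ₂ , cos φ₁ · sin φ₂ − sin φ₁ · cos φ₂ · cos Δλ )
  = atan2(0.11775, -0.96236) = 173.024° → normalised to [0°, 360°): 173.024°.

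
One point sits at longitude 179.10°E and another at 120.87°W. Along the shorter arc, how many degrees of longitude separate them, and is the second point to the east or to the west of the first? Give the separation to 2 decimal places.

Raw difference: -120.87 − 179.10 = -299.97°.
Normalise into (−180°, 180°]: -299.97° + 360° = 60.03°.
Positive ⇒ the second point lies to the east; separation 60.03°.

60.03° east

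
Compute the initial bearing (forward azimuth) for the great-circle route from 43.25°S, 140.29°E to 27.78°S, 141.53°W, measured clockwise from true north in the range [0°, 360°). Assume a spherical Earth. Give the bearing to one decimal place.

Δλ = -141.53 − 140.29 = -281.82°; wrapped into (−180°, 180°]: 78.18°.
θ = atan2( sin Δλ · cos φ₂ , cos φ₁ · sin φ₂ − sin φ₁ · cos φ₂ · cos Δλ )
  = atan2(0.86598, -0.21530) = 103.962° → normalised to [0°, 360°): 103.962°.

104.0°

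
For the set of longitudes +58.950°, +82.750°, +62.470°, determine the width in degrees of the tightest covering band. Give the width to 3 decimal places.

Sort the longitudes: +58.950°, +62.470°, +82.750°.
Eastward gaps between consecutive values (wrapping around): 3.520°, 20.280°, 336.200°.
Largest gap = 336.200° ⇒ minimal covering band is its complement: 360° − 336.200° = 23.800°.
Band runs from +58.950° eastward to +82.750°.

23.800°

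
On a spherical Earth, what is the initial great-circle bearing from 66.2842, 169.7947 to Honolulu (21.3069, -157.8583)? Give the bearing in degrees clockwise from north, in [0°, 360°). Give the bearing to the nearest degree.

Δλ = -157.8583 − 169.7947 = -327.6530°; wrapped into (−180°, 180°]: 32.3470°.
θ = atan2( sin Δλ · cos φ₂ , cos φ₁ · sin φ₂ − sin φ₁ · cos φ₂ · cos Δλ )
  = atan2(0.49847, -0.57447) = 139.051° → normalised to [0°, 360°): 139.051°.

139°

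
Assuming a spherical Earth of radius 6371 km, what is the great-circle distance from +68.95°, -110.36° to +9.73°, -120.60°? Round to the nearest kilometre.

6627 km

Δλ = -120.60 − -110.36 = -10.24°.
Δφ = 9.73 − 68.95 = -59.22°.
a = sin²(Δφ/2) + cos φ₁ · cos φ₂ · sin²(Δλ/2) = 0.246948.
c = 2·atan2(√a, √(1−a)) = 1.04013 rad → d = 6371·c ≈ 6626.70 km.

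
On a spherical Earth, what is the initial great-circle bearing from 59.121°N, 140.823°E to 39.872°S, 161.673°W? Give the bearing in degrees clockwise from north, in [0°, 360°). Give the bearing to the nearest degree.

Δλ = -161.673 − 140.823 = -302.496°; wrapped into (−180°, 180°]: 57.504°.
θ = atan2( sin Δλ · cos φ₂ , cos φ₁ · sin φ₂ − sin φ₁ · cos φ₂ · cos Δλ )
  = atan2(0.64731, -0.68289) = 136.532° → normalised to [0°, 360°): 136.532°.

137°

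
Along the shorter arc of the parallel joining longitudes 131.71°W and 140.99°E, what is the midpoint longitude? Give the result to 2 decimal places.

Signed shortest Δλ from -131.71° to +140.99° is -87.30°.
Midpoint longitude = -131.71° + (-87.30°)/2 = -131.71° − 43.65° = -175.36°.
(The naïve average (-131.71 + +140.99)/2 = 4.64° is on the wrong side of the globe.)

175.36°W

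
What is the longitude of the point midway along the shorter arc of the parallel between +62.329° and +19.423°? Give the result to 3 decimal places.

Signed shortest Δλ from +62.329° to +19.423° is -42.906°.
Midpoint longitude = +62.329° + (-42.906°)/2 = +62.329° − 21.453° = +40.876°.

+40.876°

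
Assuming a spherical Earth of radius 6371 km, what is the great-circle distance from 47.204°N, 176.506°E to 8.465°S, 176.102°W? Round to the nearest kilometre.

Δλ = -176.102 − 176.506 = -352.608°; wrapped into (−180°, 180°]: 7.392°.
Δφ = -8.465 − 47.204 = -55.669°.
a = sin²(Δφ/2) + cos φ₁ · cos φ₂ · sin²(Δλ/2) = 0.220806.
c = 2·atan2(√a, √(1−a)) = 0.97835 rad → d = 6371·c ≈ 6233.10 km.

6233 km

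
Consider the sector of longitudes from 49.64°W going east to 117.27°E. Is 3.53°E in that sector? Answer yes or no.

Yes

Band width going east from -49.64° to +117.27°: ((117.27 − -49.64) mod 360) = 166.91°.
Offset of +3.53° east of the west edge: ((3.53 − -49.64) mod 360) = 53.17°.
53.17° ≤ 166.91° ⇒ inside.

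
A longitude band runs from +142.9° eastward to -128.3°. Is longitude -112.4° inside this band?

Band width going east from +142.9° to -128.3°: ((-128.3 − 142.9) mod 360) = 88.8°.
Offset of -112.4° east of the west edge: ((-112.4 − 142.9) mod 360) = 104.7°.
104.7° > 88.8° ⇒ outside.

No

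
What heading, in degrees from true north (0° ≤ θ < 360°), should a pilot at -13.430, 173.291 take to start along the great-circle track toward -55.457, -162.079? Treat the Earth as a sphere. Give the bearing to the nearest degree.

Δλ = -162.079 − 173.291 = -335.370°; wrapped into (−180°, 180°]: 24.630°.
θ = atan2( sin Δλ · cos φ₂ , cos φ₁ · sin φ₂ − sin φ₁ · cos φ₂ · cos Δλ )
  = atan2(0.23631, -0.68146) = 160.875° → normalised to [0°, 360°): 160.875°.

161°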